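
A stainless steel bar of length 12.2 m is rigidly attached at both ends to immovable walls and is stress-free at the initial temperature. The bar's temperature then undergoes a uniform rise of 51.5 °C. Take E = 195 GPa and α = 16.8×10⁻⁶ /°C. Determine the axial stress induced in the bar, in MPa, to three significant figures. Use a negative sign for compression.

-169 MPa

Free thermal expansion αLΔT = 16.8e-6 · 12200 · 51.5 = 10.56 mm.
The walls impose strain ε = −(10.56)/12200 = -8.6520e-04; σ = Eε = 195000 · -8.6520e-04 = -168.7 MPa.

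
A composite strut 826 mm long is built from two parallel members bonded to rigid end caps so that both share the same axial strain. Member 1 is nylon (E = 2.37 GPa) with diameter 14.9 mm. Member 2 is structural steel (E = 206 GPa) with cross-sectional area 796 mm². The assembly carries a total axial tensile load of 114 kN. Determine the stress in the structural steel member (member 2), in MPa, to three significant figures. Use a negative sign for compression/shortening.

A_1 = 174.4 mm².
Equal strain + equilibrium ⇒ each member carries load in proportion to AE: A₁E₁ = 413200 N, A₂E₂ = 164000000 N, ΣAE = 164400000 N.
σ₂ = P·E₂/ΣAE = 114000·206000/164400000 = 142.9 MPa.

143 MPa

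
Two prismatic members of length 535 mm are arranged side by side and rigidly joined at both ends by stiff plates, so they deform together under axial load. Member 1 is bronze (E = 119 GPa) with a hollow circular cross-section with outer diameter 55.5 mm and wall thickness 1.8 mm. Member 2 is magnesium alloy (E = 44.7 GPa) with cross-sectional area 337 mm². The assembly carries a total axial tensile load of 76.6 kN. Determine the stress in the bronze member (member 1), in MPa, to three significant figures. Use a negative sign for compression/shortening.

A_1 = 303.7 mm².
Equal strain + equilibrium ⇒ each member carries load in proportion to AE: A₁E₁ = 36140000 N, A₂E₂ = 15060000 N, ΣAE = 51200000 N.
σ₁ = P·E₁/ΣAE = 76600·119000/51200000 = 178 MPa.

178 MPa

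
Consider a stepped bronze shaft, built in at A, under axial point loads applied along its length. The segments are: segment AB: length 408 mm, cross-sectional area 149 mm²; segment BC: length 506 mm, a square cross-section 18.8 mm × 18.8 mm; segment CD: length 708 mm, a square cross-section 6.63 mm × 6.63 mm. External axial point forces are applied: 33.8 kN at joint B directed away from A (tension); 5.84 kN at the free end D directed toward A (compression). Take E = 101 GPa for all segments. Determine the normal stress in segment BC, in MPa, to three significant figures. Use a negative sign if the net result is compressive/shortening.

-16.5 MPa

Internal axial forces (sectioning from the free end, tension +): N_CD = -5.84 kN, N_BC = -5.84 kN, N_AB = 27.96 kN.
A_BC = 353.4 mm².
σ_BC = N_BC/A_BC = -5840/353.4 = -16.52 MPa.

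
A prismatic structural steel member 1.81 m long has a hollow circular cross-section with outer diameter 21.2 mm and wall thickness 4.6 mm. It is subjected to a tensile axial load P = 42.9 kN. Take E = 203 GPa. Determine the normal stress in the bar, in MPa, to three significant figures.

A = 239.9 mm².
σ = N/A = 42900/239.9 = 178.8 MPa.

179 MPa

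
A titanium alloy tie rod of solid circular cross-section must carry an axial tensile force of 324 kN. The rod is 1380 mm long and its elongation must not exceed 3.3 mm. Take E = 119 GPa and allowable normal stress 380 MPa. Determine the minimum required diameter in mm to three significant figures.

38.1 mm

Required area A ≥ P/σ_allow = 324000/380 = 852.6 mm².
For a solid circular section, d ≥ √(4A/π) = 32.95 mm.
Elongation limit: A ≥ PL/(Eδ_allow) = 324000·1380/(119000·3.3) = 1139 mm² ⇒ d ≥ 38.07 mm.
The elongation limit governs.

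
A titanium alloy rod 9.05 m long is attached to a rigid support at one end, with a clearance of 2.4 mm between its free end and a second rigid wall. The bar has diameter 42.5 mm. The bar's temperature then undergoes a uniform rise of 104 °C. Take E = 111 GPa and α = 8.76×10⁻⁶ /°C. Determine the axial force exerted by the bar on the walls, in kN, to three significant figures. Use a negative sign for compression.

-102 kN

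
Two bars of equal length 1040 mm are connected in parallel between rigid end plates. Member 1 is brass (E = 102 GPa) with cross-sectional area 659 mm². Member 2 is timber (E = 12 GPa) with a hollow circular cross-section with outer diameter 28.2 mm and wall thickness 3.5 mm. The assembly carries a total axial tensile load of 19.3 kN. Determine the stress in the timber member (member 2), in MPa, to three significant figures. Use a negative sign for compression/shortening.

3.29 MPa

A_2 = 271.6 mm².
Equal strain + equilibrium ⇒ each member carries load in proportion to AE: A₁E₁ = 67220000 N, A₂E₂ = 3259000 N, ΣAE = 70480000 N.
σ₂ = P·E₂/ΣAE = 19300·12000/70480000 = 3.286 MPa.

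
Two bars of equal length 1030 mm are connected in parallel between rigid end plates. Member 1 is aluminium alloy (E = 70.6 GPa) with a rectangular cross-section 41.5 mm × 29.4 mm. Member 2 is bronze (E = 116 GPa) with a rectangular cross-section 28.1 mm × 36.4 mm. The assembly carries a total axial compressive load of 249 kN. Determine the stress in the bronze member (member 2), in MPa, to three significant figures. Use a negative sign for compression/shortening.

A_1 = 1220 mm².
A_2 = 1023 mm².
Equal strain + equilibrium ⇒ each member carries load in proportion to AE: A₁E₁ = 86140000 N, A₂E₂ = 118600000 N, ΣAE = 204800000 N.
σ₂ = P·E₂/ΣAE = -249000·116000/204800000 = -141 MPa.

-141 MPa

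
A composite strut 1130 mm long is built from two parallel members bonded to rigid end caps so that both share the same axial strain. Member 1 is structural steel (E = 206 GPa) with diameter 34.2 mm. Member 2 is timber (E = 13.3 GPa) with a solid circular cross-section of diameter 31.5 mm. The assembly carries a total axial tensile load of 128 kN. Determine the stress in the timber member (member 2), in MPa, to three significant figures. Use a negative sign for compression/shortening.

A_1 = 918.6 mm².
A_2 = 779.3 mm².
Equal strain + equilibrium ⇒ each member carries load in proportion to AE: A₁E₁ = 189200000 N, A₂E₂ = 10360000 N, ΣAE = 199600000 N.
σ₂ = P·E₂/ΣAE = 128000·13300/199600000 = 8.529 MPa.

8.53 MPa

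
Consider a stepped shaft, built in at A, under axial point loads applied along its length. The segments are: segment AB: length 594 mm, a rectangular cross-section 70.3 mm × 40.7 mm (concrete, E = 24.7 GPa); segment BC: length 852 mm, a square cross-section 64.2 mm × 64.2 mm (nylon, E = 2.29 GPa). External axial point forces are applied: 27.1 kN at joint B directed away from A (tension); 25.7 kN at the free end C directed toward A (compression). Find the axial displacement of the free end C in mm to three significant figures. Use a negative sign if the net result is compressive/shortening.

Internal axial forces (sectioning from the free end, tension +): N_BC = -25.7 kN, N_AB = 1.4 kN.
A_AB = 2861 mm².
A_BC = 4122 mm².
δ_AB = 1400·594/(2861·24700) = 0.01177 mm
δ_BC = -25700·852/(4122·2290) = -2.32 mm
δ = Σδ_i = -2.308 mm.

-2.31 mm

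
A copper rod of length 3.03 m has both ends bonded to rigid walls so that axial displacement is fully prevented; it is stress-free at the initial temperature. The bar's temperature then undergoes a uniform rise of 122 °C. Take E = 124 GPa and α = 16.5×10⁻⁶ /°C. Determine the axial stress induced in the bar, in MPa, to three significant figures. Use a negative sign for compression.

-250 MPa

Free thermal expansion αLΔT = 16.5e-6 · 3030 · 122 = 6.099 mm.
The walls impose strain ε = −(6.099)/3030 = -2.0130e-03; σ = Eε = 124000 · -2.0130e-03 = -249.6 MPa.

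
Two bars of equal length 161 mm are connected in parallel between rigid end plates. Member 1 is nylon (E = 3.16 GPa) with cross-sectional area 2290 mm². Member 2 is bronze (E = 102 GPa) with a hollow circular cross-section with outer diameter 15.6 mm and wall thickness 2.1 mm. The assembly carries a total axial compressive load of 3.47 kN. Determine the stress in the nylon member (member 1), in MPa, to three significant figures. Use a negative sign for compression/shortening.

-0.672 MPa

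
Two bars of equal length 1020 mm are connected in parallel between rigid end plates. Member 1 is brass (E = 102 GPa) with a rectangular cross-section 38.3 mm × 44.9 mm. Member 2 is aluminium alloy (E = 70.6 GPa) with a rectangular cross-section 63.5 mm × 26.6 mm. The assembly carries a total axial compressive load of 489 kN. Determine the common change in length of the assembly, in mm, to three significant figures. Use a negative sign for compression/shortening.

A_1 = 1720 mm².
A_2 = 1689 mm².
Equal strain + equilibrium ⇒ each member carries load in proportion to AE: A₁E₁ = 175400000 N, A₂E₂ = 119300000 N, ΣAE = 294700000 N.
δ = PL/ΣAE = -489000·1020/294700000 = -1.693 mm.

-1.69 mm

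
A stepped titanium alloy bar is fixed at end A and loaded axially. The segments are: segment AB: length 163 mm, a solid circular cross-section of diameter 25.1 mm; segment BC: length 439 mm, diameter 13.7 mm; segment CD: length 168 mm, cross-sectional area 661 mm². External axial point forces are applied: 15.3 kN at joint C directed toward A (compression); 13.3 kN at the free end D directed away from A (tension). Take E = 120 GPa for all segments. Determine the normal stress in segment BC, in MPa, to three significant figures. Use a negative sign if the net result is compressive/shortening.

-13.6 MPa

Internal axial forces (sectioning from the free end, tension +): N_CD = 13.3 kN, N_BC = -2 kN, N_AB = -2 kN.
A_BC = 147.4 mm².
σ_BC = N_BC/A_BC = -2000/147.4 = -13.57 MPa.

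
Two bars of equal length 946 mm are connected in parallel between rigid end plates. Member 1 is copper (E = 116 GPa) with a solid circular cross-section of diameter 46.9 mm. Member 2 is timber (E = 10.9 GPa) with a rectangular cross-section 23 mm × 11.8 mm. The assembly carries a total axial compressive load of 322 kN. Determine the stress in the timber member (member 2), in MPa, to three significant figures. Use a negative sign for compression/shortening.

-17.3 MPa

A_1 = 1728 mm².
A_2 = 271.4 mm².
Equal strain + equilibrium ⇒ each member carries load in proportion to AE: A₁E₁ = 200400000 N, A₂E₂ = 2958000 N, ΣAE = 203400000 N.
σ₂ = P·E₂/ΣAE = -322000·10900/203400000 = -17.26 MPa.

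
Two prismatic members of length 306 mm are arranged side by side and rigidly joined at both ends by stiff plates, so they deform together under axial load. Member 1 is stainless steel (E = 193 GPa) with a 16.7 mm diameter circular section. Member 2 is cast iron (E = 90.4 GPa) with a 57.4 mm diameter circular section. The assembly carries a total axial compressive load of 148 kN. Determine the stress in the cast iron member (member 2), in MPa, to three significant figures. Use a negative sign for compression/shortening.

-48.4 MPa

A_1 = 219 mm².
A_2 = 2588 mm².
Equal strain + equilibrium ⇒ each member carries load in proportion to AE: A₁E₁ = 42270000 N, A₂E₂ = 233900000 N, ΣAE = 276200000 N.
σ₂ = P·E₂/ΣAE = -148000·90400/276200000 = -48.44 MPa.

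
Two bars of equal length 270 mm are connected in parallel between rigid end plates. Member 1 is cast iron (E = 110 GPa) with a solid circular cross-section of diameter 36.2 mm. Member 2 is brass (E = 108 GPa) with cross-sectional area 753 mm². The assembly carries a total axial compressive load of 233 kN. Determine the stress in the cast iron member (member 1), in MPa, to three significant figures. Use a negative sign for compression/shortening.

-132 MPa

A_1 = 1029 mm².
Equal strain + equilibrium ⇒ each member carries load in proportion to AE: A₁E₁ = 113200000 N, A₂E₂ = 81320000 N, ΣAE = 194500000 N.
σ₁ = P·E₁/ΣAE = -233000·110000/194500000 = -131.7 MPa.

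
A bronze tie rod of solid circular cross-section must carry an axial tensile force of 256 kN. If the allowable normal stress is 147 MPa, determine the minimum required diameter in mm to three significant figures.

Required area A ≥ P/σ_allow = 256000/147 = 1741 mm².
For a solid circular section, d ≥ √(4A/π) = 47.09 mm.

47.1 mm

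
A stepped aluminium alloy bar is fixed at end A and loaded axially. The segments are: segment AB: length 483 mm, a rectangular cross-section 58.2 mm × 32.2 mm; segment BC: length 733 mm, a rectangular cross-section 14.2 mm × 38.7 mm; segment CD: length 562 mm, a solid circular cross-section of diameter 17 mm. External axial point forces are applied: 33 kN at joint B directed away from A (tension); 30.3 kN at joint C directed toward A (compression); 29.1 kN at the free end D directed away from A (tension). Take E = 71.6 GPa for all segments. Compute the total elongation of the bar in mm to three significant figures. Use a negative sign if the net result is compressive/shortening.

1.10 mm

Internal axial forces (sectioning from the free end, tension +): N_CD = 29.1 kN, N_BC = -1.2 kN, N_AB = 31.8 kN.
A_AB = 1874 mm².
A_BC = 549.5 mm².
A_CD = 227 mm².
δ_AB = 31800·483/(1874·71600) = 0.1145 mm
δ_BC = -1200·733/(549.5·71600) = -0.02235 mm
δ_CD = 29100·562/(227·71600) = 1.006 mm
δ = Σδ_i = 1.098 mm.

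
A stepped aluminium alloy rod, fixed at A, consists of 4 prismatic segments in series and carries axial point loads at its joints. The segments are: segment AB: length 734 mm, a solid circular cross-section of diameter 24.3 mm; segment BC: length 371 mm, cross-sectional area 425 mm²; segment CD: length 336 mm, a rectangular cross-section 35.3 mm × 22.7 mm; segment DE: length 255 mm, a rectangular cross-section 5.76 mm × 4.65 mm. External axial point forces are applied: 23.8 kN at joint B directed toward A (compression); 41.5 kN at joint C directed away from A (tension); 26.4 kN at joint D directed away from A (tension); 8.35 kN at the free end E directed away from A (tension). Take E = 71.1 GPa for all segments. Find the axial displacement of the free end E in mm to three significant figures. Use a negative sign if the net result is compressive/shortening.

Internal axial forces (sectioning from the free end, tension +): N_DE = 8.35 kN, N_CD = 34.75 kN, N_BC = 76.25 kN, N_AB = 52.45 kN.
A_AB = 463.8 mm².
A_CD = 801.3 mm².
A_DE = 26.78 mm².
δ_AB = 52450·734/(463.8·71100) = 1.168 mm
δ_BC = 76250·371/(425·71100) = 0.9362 mm
δ_CD = 34750·336/(801.3·71100) = 0.2049 mm
δ_DE = 8350·255/(26.78·71100) = 1.118 mm
δ = Σδ_i = 3.427 mm.

3.43 mm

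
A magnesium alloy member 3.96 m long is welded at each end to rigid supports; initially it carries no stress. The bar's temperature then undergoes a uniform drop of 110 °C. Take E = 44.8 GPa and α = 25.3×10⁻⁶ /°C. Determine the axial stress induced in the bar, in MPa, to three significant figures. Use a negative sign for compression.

125 MPa

Free thermal expansion αLΔT = 25.3e-6 · 3960 · -110 = -11.02 mm.
The walls impose strain ε = −(-11.02)/3960 = 2.7830e-03; σ = Eε = 44800 · 2.7830e-03 = 124.7 MPa.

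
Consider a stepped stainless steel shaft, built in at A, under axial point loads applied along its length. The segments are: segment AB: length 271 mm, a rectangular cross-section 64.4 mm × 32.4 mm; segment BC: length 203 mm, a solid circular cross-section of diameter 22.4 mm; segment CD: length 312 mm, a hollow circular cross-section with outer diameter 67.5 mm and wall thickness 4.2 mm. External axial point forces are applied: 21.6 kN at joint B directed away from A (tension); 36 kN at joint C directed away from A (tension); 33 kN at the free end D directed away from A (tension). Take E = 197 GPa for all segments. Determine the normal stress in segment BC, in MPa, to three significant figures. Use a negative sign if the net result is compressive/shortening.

Internal axial forces (sectioning from the free end, tension +): N_CD = 33 kN, N_BC = 69 kN, N_AB = 90.6 kN.
A_BC = 394.1 mm².
σ_BC = N_BC/A_BC = 69000/394.1 = 175.1 MPa.

175 MPa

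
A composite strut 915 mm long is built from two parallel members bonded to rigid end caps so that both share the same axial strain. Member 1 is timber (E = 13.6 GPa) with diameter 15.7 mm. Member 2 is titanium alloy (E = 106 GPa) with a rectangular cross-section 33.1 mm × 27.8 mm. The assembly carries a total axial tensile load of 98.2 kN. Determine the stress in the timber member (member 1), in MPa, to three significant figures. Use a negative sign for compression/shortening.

A_1 = 193.6 mm².
A_2 = 920.2 mm².
Equal strain + equilibrium ⇒ each member carries load in proportion to AE: A₁E₁ = 2633000 N, A₂E₂ = 97540000 N, ΣAE = 100200000 N.
σ₁ = P·E₁/ΣAE = 98200·13600/100200000 = 13.33 MPa.

13.3 MPa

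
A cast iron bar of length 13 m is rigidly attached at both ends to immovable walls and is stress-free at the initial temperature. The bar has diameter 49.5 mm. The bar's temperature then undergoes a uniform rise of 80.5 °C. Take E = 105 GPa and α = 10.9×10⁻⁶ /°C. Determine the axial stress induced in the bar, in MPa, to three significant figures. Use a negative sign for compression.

Free thermal expansion αLΔT = 10.9e-6 · 13000 · 80.5 = 11.41 mm.
The walls impose strain ε = −(11.41)/13000 = -8.7745e-04; σ = Eε = 105000 · -8.7745e-04 = -92.13 MPa.

-92.1 MPa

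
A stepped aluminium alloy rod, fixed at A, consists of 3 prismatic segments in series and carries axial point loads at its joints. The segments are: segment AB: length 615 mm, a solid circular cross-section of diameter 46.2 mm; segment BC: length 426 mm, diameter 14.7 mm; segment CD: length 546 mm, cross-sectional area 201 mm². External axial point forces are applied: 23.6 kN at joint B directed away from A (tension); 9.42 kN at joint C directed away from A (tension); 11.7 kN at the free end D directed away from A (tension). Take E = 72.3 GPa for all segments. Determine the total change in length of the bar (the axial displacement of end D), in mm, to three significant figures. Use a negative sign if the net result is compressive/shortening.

Internal axial forces (sectioning from the free end, tension +): N_CD = 11.7 kN, N_BC = 21.12 kN, N_AB = 44.72 kN.
A_AB = 1676 mm².
A_BC = 169.7 mm².
δ_AB = 44720·615/(1676·72300) = 0.2269 mm
δ_BC = 21120·426/(169.7·72300) = 0.7332 mm
δ_CD = 11700·546/(201·72300) = 0.4396 mm
δ = Σδ_i = 1.4 mm.

1.40 mm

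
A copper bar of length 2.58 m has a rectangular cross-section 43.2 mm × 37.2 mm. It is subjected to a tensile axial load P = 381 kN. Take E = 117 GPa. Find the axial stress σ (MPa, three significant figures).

237 MPa

A = 1607 mm².
σ = N/A = 381000/1607 = 237.1 MPa.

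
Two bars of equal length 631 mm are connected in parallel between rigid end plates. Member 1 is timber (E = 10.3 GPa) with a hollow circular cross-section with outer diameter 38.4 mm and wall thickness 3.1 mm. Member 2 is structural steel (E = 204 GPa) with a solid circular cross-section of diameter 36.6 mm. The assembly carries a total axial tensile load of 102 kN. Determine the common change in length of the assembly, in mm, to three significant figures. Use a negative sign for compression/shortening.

0.295 mm

A_1 = 343.8 mm².
A_2 = 1052 mm².
Equal strain + equilibrium ⇒ each member carries load in proportion to AE: A₁E₁ = 3541000 N, A₂E₂ = 214600000 N, ΣAE = 218200000 N.
δ = PL/ΣAE = 102000·631/218200000 = 0.295 mm.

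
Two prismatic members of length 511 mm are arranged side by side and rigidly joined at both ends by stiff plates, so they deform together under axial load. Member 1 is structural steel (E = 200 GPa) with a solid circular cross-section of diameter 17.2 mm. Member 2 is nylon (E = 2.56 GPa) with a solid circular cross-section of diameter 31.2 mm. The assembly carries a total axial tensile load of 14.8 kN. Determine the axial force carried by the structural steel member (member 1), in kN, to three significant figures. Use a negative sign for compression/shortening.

A_1 = 232.4 mm².
A_2 = 764.5 mm².
Equal strain + equilibrium ⇒ each member carries load in proportion to AE: A₁E₁ = 46470000 N, A₂E₂ = 1957000 N, ΣAE = 48430000 N.
F₁ = P·A₁E₁/ΣAE = 14800·46470000/48430000 = 14200 N.

14.2 kN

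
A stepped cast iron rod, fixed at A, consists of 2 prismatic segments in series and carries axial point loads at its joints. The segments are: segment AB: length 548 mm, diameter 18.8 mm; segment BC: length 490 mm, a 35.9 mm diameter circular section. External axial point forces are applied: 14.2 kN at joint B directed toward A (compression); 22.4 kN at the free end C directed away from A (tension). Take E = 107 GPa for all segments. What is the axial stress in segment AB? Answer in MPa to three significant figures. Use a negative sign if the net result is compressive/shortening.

29.5 MPa

Internal axial forces (sectioning from the free end, tension +): N_BC = 22.4 kN, N_AB = 8.2 kN.
A_AB = 277.6 mm².
σ_AB = N_AB/A_AB = 8200/277.6 = 29.54 MPa.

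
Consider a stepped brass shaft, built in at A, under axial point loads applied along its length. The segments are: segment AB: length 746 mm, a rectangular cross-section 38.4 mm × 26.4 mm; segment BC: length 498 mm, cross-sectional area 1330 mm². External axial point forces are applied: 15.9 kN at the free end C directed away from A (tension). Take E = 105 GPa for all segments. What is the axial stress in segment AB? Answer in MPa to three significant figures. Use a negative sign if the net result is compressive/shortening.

15.7 MPa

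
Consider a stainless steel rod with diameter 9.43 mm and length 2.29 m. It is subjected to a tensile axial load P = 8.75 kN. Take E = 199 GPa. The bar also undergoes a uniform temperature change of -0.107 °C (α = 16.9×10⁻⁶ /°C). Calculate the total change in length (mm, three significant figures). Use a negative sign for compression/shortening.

1.44 mm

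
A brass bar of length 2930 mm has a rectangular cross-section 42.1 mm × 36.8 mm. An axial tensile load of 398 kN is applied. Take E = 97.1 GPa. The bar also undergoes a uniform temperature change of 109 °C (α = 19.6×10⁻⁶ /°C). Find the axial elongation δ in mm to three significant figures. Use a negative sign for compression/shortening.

14.0 mm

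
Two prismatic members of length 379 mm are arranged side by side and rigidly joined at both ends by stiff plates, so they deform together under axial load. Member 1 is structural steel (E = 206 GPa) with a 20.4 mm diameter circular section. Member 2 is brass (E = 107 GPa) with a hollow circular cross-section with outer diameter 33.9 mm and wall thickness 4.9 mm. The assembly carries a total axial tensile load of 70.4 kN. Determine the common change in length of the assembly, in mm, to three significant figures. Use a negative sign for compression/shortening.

A_1 = 326.9 mm².
A_2 = 446.4 mm².
Equal strain + equilibrium ⇒ each member carries load in proportion to AE: A₁E₁ = 67330000 N, A₂E₂ = 47770000 N, ΣAE = 115100000 N.
δ = PL/ΣAE = 70400·379/115100000 = 0.2318 mm.

0.232 mm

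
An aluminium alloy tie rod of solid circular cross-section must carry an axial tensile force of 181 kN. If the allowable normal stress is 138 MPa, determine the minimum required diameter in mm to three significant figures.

40.9 mm

Required area A ≥ P/σ_allow = 181000/138 = 1312 mm².
For a solid circular section, d ≥ √(4A/π) = 40.87 mm.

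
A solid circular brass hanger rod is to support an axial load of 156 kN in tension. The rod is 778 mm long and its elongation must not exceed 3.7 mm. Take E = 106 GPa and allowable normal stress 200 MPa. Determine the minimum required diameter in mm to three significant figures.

Required area A ≥ P/σ_allow = 156000/200 = 780 mm².
For a solid circular section, d ≥ √(4A/π) = 31.51 mm.
Elongation limit: A ≥ PL/(Eδ_allow) = 156000·778/(106000·3.7) = 309.5 mm² ⇒ d ≥ 19.85 mm.
The stress limit governs.

31.5 mm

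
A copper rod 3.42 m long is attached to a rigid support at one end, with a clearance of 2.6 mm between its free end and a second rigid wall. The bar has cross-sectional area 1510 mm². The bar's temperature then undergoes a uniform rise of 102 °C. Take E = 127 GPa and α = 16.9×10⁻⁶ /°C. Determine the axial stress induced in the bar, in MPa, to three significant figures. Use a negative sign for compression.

Free thermal expansion αLΔT = 16.9e-6 · 3420 · 102 = 5.895 mm.
The walls engage after the gap closes; constrained expansion = 5.895 − 2.6 = 3.295 mm.
The walls impose strain ε = −(3.295)/3420 = -9.6357e-04; σ = Eε = 127000 · -9.6357e-04 = -122.4 MPa.

-122 MPa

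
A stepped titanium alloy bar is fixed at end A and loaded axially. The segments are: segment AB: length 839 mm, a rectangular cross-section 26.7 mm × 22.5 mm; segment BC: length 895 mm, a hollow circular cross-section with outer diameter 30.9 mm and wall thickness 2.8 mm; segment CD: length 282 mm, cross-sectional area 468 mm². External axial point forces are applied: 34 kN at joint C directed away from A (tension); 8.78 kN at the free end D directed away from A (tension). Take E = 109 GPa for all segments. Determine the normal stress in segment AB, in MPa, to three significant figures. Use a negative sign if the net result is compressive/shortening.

Internal axial forces (sectioning from the free end, tension +): N_CD = 8.78 kN, N_BC = 42.78 kN, N_AB = 42.78 kN.
A_AB = 600.8 mm².
σ_AB = N_AB/A_AB = 42780/600.8 = 71.21 MPa.

71.2 MPa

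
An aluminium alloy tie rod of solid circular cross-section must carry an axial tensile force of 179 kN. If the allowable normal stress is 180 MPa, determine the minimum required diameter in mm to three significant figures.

Required area A ≥ P/σ_allow = 179000/180 = 994.4 mm².
For a solid circular section, d ≥ √(4A/π) = 35.58 mm.

35.6 mm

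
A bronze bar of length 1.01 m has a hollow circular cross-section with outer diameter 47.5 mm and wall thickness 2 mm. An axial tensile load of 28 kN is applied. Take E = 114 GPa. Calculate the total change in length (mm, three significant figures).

0.868 mm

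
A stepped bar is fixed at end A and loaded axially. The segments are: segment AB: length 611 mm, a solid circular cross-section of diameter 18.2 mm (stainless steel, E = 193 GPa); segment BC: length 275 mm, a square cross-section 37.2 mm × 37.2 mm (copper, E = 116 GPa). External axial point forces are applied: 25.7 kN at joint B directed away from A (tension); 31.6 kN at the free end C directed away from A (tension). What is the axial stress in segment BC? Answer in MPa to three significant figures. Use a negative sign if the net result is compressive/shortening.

Internal axial forces (sectioning from the free end, tension +): N_BC = 31.6 kN, N_AB = 57.3 kN.
A_BC = 1384 mm².
σ_BC = N_BC/A_BC = 31600/1384 = 22.84 MPa.

22.8 MPa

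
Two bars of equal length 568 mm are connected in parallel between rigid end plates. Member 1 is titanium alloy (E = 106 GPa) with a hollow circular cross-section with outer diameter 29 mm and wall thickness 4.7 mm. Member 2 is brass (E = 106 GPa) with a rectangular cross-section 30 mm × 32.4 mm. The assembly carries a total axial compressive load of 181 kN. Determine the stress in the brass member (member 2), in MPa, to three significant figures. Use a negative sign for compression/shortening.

A_1 = 358.8 mm².
A_2 = 972 mm².
Equal strain + equilibrium ⇒ each member carries load in proportion to AE: A₁E₁ = 38030000 N, A₂E₂ = 103000000 N, ΣAE = 141100000 N.
σ₂ = P·E₂/ΣAE = -181000·106000/141100000 = -136 MPa.

-136 MPa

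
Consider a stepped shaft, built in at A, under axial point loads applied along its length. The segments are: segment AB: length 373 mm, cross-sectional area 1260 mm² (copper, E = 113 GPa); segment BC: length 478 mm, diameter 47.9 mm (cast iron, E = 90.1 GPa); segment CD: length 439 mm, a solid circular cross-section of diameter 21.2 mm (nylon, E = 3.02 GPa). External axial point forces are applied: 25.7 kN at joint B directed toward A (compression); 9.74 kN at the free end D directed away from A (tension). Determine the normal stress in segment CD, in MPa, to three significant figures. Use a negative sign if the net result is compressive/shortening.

27.6 MPa

Internal axial forces (sectioning from the free end, tension +): N_CD = 9.74 kN, N_BC = 9.74 kN, N_AB = -15.96 kN.
A_CD = 353 mm².
σ_CD = N_CD/A_CD = 9740/353 = 27.59 MPa.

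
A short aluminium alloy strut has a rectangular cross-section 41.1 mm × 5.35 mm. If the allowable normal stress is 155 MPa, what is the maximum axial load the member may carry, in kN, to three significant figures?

34.1 kN

A = 219.9 mm².
P_max = σ_allow · A = 155 · 219.9 = 34080 N = 34.08 kN.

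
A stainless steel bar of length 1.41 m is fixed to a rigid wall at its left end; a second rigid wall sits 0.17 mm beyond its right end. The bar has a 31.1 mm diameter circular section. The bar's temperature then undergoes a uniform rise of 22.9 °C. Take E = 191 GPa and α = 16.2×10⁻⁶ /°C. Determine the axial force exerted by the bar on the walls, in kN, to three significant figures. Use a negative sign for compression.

Free thermal expansion αLΔT = 16.2e-6 · 1410 · 22.9 = 0.5231 mm.
The walls engage after the gap closes; constrained expansion = 0.5231 − 0.17 = 0.3531 mm.
The walls impose strain ε = −(0.3531)/1410 = -2.5041e-04; σ = Eε = 191000 · -2.5041e-04 = -47.83 MPa.
Wall reaction R = σ·A = -47.83·759.6 = -36330 N = -36.33 kN.

-36.3 kN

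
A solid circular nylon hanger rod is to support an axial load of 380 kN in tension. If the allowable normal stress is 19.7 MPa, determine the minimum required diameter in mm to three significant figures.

157 mm

Required area A ≥ P/σ_allow = 380000/19.7 = 19290 mm².
For a solid circular section, d ≥ √(4A/π) = 156.7 mm.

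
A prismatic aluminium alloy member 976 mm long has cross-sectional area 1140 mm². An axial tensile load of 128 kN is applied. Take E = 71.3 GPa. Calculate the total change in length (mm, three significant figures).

1.54 mm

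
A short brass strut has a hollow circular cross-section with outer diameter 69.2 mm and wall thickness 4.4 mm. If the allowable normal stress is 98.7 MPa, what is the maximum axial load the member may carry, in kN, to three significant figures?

88.4 kN

A = 895.7 mm².
P_max = σ_allow · A = 98.7 · 895.7 = 88410 N = 88.41 kN.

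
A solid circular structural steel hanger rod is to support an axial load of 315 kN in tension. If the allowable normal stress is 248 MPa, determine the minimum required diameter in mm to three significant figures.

Required area A ≥ P/σ_allow = 315000/248 = 1270 mm².
For a solid circular section, d ≥ √(4A/π) = 40.21 mm.

40.2 mm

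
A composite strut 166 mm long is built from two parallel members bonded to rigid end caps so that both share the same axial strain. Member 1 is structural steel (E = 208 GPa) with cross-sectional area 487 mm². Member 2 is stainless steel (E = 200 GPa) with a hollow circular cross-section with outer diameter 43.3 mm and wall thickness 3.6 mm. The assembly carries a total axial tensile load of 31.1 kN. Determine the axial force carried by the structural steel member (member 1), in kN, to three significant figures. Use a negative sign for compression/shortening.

A_2 = 449 mm².
Equal strain + equilibrium ⇒ each member carries load in proportion to AE: A₁E₁ = 101300000 N, A₂E₂ = 89800000 N, ΣAE = 191100000 N.
F₁ = P·A₁E₁/ΣAE = 31100·101300000/191100000 = 16490 N.

16.5 kN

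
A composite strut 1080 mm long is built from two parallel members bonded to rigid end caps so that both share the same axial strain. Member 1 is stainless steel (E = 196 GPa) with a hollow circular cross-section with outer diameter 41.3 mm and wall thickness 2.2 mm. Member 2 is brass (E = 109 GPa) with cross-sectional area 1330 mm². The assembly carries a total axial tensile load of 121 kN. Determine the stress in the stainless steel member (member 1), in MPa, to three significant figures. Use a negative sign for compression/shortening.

120 MPa

A_1 = 270.2 mm².
Equal strain + equilibrium ⇒ each member carries load in proportion to AE: A₁E₁ = 52970000 N, A₂E₂ = 145000000 N, ΣAE = 197900000 N.
σ₁ = P·E₁/ΣAE = 121000·196000/197900000 = 119.8 MPa.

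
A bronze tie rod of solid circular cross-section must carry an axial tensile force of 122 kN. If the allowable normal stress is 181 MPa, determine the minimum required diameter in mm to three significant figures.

29.3 mm

Required area A ≥ P/σ_allow = 122000/181 = 674 mm².
For a solid circular section, d ≥ √(4A/π) = 29.3 mm.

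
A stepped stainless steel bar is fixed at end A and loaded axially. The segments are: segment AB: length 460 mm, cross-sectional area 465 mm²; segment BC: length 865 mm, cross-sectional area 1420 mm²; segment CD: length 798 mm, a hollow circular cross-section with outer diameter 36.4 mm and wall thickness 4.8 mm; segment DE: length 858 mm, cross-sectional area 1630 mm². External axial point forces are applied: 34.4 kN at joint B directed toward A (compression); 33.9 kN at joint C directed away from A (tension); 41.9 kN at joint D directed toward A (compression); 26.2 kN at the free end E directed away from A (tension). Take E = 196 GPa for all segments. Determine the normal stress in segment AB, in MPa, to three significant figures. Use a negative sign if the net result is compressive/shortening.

Internal axial forces (sectioning from the free end, tension +): N_DE = 26.2 kN, N_CD = -15.7 kN, N_BC = 18.2 kN, N_AB = -16.2 kN.
σ_AB = N_AB/A_AB = -16200/465 = -34.84 MPa.

-34.8 MPa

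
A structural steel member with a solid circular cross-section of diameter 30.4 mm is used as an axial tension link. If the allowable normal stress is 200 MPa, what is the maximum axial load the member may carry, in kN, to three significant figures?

145 kN

A = 725.8 mm².
P_max = σ_allow · A = 200 · 725.8 = 145200 N = 145.2 kN.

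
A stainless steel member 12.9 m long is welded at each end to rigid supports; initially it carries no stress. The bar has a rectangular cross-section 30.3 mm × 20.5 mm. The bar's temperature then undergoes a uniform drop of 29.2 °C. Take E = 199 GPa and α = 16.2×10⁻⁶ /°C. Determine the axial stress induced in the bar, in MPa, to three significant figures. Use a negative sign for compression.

94.1 MPa

Free thermal expansion αLΔT = 16.2e-6 · 12900 · -29.2 = -6.102 mm.
The walls impose strain ε = −(-6.102)/12900 = 4.7304e-04; σ = Eε = 199000 · 4.7304e-04 = 94.13 MPa.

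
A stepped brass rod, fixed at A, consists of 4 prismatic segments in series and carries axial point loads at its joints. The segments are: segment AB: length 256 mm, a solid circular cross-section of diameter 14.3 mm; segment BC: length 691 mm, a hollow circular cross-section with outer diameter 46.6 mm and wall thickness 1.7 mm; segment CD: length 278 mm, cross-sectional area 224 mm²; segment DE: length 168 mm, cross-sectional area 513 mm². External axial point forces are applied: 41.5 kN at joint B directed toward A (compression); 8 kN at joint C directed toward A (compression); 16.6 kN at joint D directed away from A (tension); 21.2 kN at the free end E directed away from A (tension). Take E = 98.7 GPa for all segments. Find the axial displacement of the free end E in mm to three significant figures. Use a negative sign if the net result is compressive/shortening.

1.23 mm

Internal axial forces (sectioning from the free end, tension +): N_DE = 21.2 kN, N_CD = 37.8 kN, N_BC = 29.8 kN, N_AB = -11.7 kN.
A_AB = 160.6 mm².
A_BC = 239.8 mm².
δ_AB = -11700·256/(160.6·98700) = -0.1889 mm
δ_BC = 29800·691/(239.8·98700) = 0.87 mm
δ_CD = 37800·278/(224·98700) = 0.4753 mm
δ_DE = 21200·168/(513·98700) = 0.07034 mm
δ = Σδ_i = 1.227 mm.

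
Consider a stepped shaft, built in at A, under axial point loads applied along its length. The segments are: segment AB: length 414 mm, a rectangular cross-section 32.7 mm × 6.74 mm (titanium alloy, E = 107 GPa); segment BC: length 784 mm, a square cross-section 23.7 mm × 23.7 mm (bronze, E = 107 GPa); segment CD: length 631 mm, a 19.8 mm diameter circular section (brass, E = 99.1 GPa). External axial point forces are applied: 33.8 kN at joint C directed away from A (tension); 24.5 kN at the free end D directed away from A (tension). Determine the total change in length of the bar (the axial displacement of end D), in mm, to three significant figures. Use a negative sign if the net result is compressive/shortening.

2.29 mm

Internal axial forces (sectioning from the free end, tension +): N_CD = 24.5 kN, N_BC = 58.3 kN, N_AB = 58.3 kN.
A_AB = 220.4 mm².
A_BC = 561.7 mm².
A_CD = 307.9 mm².
δ_AB = 58300·414/(220.4·107000) = 1.023 mm
δ_BC = 58300·784/(561.7·107000) = 0.7605 mm
δ_CD = 24500·631/(307.9·99100) = 0.5066 mm
δ = Σδ_i = 2.291 mm.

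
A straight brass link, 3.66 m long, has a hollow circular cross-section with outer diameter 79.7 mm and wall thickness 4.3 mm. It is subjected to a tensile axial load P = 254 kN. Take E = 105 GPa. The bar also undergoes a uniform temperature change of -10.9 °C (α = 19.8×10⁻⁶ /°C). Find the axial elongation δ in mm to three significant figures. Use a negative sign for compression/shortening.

A = 1019 mm².
δ_mech = NL/(AE) = 254000·3660/(1019·105000) = 8.692 mm.
δ_thermal = αLΔT = 19.8e-6·3660·-10.9 = -0.7899 mm.
δ = δ_mech + δ_thermal = 7.902 mm.

7.90 mm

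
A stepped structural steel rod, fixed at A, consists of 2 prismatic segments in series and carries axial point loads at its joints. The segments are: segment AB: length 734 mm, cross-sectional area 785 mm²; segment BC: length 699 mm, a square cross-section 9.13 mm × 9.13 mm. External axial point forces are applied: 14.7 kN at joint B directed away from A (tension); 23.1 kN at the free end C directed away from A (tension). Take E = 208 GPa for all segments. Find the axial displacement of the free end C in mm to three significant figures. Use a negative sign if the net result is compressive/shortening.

1.10 mm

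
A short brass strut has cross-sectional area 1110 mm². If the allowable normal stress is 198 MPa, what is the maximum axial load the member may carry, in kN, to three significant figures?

220 kN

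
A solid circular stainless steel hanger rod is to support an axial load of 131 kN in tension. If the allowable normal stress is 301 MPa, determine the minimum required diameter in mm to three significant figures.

Required area A ≥ P/σ_allow = 131000/301 = 435.2 mm².
For a solid circular section, d ≥ √(4A/π) = 23.54 mm.

23.5 mm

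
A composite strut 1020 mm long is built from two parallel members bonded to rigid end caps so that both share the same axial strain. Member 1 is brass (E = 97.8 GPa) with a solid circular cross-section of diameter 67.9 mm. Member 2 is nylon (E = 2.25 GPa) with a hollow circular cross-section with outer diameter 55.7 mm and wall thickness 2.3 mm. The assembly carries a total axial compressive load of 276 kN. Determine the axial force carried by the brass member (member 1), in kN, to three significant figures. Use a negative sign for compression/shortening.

A_1 = 3621 mm².
A_2 = 385.9 mm².
Equal strain + equilibrium ⇒ each member carries load in proportion to AE: A₁E₁ = 354100000 N, A₂E₂ = 868200 N, ΣAE = 355000000 N.
F₁ = P·A₁E₁/ΣAE = -276000·354100000/355000000 = -275300 N.

-275 kN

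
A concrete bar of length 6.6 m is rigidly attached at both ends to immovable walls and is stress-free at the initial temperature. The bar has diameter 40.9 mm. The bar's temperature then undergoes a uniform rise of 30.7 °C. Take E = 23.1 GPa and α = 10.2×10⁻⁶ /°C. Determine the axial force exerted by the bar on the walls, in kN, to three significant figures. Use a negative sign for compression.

-9.50 kN

Free thermal expansion αLΔT = 10.2e-6 · 6600 · 30.7 = 2.067 mm.
The walls impose strain ε = −(2.067)/6600 = -3.1314e-04; σ = Eε = 23100 · -3.1314e-04 = -7.234 MPa.
Wall reaction R = σ·A = -7.234·1314 = -9504 N = -9.504 kN.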